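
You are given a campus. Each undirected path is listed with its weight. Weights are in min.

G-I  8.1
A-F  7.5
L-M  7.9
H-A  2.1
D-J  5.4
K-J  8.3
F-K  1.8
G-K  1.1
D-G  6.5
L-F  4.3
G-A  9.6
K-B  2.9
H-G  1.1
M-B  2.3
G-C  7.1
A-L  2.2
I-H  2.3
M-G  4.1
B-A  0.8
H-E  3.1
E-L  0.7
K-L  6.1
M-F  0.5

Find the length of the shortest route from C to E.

11.3 min

Settle nodes by increasing distance from C:
C: 0
G: 7.1  (via C)
H: 8.2  (via G)
K: 8.2  (via G)
F: 10  (via K)
A: 10.3  (via H)
I: 10.5  (via H)
M: 10.5  (via F)
B: 11.1  (via K)
E: 11.3  (via H)
Shortest route: C → G → H → E = 11.3 min.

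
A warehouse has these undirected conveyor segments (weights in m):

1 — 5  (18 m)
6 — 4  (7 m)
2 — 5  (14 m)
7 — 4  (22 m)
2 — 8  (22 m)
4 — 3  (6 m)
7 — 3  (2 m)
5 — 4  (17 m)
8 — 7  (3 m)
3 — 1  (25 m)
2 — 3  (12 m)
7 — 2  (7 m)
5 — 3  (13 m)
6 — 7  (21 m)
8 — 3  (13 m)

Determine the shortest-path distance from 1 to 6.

Compare a few routes:
1–3–7–6: 25+2+21 = 48
1–3–4–6: 25+6+7 = 38
1–5–3–4–6: 18+13+6+7 = 44
1–5–4–6: 18+17+7 = 42
Cheapest is 1–3–4–6 at 38 m.

38 m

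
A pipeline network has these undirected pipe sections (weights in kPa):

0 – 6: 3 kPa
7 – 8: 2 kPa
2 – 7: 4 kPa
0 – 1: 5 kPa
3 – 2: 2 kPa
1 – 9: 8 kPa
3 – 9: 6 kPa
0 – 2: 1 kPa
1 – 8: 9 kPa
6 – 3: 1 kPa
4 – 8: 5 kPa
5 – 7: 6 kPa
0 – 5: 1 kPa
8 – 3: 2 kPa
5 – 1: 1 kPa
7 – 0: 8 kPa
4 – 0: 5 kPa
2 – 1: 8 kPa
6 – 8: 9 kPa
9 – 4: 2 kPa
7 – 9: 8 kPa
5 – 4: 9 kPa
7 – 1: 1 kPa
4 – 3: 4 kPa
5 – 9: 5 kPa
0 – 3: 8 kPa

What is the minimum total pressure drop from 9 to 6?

Enumerating some paths:
9–3–6: 6+1 = 7
9–4–0–6: 2+5+3 = 10
9–4–8–3–6: 2+5+2+1 = 10
9–5–0–6: 5+1+3 = 9
The minimum is 7 kPa via 9–3–6.

7 kPa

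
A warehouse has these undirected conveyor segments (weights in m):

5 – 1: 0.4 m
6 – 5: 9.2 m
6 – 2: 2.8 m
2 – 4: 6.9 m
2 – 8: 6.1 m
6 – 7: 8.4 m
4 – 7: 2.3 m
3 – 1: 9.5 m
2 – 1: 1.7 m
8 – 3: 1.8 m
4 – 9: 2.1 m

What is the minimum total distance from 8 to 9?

15.1 m

Compare a few routes:
8–2–6–7–4–9: 6.1+2.8+8.4+2.3+2.1 = 21.7
8–2–4–9: 6.1+6.9+2.1 = 15.1
Cheapest is 8–2–4–9 at 15.1 m.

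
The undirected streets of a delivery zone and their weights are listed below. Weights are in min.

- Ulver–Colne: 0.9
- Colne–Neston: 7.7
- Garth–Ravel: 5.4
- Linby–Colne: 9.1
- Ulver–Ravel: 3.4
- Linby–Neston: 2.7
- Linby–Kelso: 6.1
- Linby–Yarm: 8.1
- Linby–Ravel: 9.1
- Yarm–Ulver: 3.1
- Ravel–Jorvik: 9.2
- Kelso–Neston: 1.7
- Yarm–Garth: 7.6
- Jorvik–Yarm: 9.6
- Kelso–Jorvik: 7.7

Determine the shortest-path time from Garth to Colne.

9.7 min

Shortest distances from Garth:
Garth: 0
Ravel: 5.4  (via Garth)
Yarm: 7.6  (via Garth)
Ulver: 8.8  (via Ravel)
Colne: 9.7  (via Ulver)
Shortest route: Garth–Ravel–Ulver–Colne = 9.7 min.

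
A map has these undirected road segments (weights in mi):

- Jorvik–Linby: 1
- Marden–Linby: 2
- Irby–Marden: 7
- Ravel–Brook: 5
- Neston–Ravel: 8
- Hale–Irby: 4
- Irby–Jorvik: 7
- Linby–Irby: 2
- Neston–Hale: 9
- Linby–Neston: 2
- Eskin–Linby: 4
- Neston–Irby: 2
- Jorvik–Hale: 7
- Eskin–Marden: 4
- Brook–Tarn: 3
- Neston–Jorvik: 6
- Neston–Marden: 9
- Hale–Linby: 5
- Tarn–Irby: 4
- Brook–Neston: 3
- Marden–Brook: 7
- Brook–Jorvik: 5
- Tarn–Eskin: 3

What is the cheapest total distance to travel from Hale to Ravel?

14 mi

Enumerating some paths:
Hale - Irby - Neston - Ravel: 4+2+8 = 14
Hale - Linby - Neston - Brook - Ravel: 5+2+3+5 = 15
The minimum is 14 mi via Hale - Irby - Neston - Ravel.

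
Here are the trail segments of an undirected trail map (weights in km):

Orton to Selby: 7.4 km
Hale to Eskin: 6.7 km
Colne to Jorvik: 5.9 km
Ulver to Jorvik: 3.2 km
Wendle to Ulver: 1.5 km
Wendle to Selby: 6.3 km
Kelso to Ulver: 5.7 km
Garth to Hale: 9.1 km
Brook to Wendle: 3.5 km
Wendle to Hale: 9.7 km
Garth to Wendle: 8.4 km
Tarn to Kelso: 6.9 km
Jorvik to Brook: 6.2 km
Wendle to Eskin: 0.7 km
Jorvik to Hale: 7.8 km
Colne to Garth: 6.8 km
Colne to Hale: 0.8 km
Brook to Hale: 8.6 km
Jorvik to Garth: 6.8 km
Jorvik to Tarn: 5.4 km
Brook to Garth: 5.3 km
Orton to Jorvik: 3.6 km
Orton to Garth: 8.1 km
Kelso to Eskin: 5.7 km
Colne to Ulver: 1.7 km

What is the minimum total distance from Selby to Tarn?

Enumerating some paths:
Selby - Wendle - Eskin - Kelso - Tarn: 6.3+0.7+5.7+6.9 = 19.6
Selby - Wendle - Ulver - Kelso - Tarn: 6.3+1.5+5.7+6.9 = 20.4
Selby - Orton - Jorvik - Tarn: 7.4+3.6+5.4 = 16.4
The minimum is 16.4 km via Selby - Orton - Jorvik - Tarn.

16.4 km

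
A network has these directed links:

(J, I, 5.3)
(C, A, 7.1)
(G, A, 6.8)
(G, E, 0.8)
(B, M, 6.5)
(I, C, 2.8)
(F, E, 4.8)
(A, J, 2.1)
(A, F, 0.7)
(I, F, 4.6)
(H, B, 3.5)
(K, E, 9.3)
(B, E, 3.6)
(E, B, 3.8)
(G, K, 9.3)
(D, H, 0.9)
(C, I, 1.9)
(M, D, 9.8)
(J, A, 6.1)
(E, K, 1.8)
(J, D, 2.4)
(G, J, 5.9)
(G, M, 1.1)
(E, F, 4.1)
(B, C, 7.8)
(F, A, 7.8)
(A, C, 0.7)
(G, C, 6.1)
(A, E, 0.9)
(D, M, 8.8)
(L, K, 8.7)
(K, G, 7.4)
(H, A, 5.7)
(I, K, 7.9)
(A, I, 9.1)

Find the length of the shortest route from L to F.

21

Settle nodes by increasing distance from L:
L: 0
K: 8.7  (via L)
G: 16.1  (via K)
E: 16.9  (via G)
M: 17.2  (via G)
B: 20.7  (via E)
F: 21  (via E)
Shortest route: L–K–G–E–F = 21.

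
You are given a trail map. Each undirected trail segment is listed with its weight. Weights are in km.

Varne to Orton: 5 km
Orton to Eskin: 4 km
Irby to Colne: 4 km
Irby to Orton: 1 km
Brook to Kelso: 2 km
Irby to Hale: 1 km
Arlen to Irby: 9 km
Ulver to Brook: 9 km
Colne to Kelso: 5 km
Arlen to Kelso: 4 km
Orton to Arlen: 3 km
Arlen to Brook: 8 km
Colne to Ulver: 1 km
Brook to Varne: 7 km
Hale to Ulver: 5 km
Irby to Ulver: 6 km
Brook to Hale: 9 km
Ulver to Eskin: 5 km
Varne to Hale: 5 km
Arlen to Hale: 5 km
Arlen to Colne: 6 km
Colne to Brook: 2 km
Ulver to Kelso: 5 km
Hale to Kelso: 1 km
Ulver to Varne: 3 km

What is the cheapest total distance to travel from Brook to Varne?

Candidate routes:
Brook → Colne → Ulver → Varne: 2+1+3 = 6
Brook → Varne: 7 = 7
Cheapest is Brook → Colne → Ulver → Varne at 6 km.

6 km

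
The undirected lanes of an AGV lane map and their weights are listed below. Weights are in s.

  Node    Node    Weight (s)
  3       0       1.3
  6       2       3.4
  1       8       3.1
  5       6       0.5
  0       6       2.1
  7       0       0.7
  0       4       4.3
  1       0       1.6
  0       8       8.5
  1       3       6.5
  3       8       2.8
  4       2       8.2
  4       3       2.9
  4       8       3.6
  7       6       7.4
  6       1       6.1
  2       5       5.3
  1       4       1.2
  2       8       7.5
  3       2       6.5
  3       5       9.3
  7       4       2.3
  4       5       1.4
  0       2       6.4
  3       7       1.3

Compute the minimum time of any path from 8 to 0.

4.1 s

Shortest distances from 8:
8: 0
3: 2.8  (via 8)
1: 3.1  (via 8)
4: 3.6  (via 8)
0: 4.1  (via 3)
Shortest route: 8–3–0 = 4.1 s.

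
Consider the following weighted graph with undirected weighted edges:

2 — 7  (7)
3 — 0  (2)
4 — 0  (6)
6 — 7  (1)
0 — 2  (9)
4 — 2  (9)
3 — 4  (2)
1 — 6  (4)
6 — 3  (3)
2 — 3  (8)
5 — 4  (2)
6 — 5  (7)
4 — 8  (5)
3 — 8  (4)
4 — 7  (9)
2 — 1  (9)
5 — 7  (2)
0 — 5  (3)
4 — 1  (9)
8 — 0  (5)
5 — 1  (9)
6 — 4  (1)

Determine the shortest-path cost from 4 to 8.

Candidate routes:
4–3–8: 2+4 = 6
4–8: 5 = 5
4–6–3–8: 1+3+4 = 8
Cheapest is 4–8 at 5.

5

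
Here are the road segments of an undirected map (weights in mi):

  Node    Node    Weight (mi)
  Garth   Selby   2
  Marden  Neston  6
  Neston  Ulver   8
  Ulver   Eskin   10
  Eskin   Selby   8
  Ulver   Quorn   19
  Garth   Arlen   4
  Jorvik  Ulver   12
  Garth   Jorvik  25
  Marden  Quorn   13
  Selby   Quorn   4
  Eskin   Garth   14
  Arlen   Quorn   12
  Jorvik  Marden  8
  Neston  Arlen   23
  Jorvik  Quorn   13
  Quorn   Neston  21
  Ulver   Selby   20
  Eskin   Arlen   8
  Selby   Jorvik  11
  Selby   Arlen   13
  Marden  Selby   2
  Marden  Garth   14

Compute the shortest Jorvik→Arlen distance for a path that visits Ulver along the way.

Shortest Jorvik→Ulver: Jorvik–Ulver = 12
Best Ulver to Arlen: Ulver–Eskin–Arlen costing 18
Total via Ulver: 12 + 18 = 30 mi.

30 mi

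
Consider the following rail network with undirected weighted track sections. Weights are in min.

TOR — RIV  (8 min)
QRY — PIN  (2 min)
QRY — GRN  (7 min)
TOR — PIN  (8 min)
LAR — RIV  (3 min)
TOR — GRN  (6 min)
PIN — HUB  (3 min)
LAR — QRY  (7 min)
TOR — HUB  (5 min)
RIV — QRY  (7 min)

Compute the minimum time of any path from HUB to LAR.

12 min

Shortest distances from HUB:
HUB: 0
PIN: 3  (via HUB)
TOR: 5  (via HUB)
QRY: 5  (via PIN)
GRN: 11  (via TOR)
LAR: 12  (via QRY)
Shortest route: HUB–PIN–QRY–LAR = 12 min.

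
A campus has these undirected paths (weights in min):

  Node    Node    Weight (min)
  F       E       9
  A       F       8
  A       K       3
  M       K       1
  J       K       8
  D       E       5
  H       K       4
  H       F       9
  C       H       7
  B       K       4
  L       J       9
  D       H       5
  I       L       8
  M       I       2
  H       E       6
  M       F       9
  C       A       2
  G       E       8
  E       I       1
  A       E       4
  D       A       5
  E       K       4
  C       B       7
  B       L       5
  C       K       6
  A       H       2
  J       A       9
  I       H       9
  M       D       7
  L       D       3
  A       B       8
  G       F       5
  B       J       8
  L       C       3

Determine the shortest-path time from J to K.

8 min

Shortest distances from J:
J: 0
B: 8  (via J)
K: 8  (via J)
Shortest route: J–K = 8 min.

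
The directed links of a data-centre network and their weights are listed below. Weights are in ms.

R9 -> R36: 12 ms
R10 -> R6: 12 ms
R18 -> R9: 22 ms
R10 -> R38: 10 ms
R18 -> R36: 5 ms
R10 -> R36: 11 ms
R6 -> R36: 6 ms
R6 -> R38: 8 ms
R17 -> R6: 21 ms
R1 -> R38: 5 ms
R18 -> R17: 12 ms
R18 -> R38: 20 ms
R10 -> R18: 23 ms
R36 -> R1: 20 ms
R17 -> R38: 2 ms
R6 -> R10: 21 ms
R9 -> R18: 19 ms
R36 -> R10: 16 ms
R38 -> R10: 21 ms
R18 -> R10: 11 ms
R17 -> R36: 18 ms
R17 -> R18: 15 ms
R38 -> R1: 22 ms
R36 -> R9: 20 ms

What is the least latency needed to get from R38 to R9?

Settle nodes by increasing distance from R38:
R38: 0
R10: 21  (via R38)
R1: 22  (via R38)
R36: 32  (via R10)
R6: 33  (via R10)
R18: 44  (via R10)
R9: 52  (via R36)
Shortest route: R38–R10–R36–R9 = 52 ms.

52 ms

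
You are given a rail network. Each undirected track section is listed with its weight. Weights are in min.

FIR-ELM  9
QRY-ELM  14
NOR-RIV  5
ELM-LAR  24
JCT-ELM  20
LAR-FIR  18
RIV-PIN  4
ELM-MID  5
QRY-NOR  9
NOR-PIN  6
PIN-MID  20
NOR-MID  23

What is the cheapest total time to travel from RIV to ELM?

28 min

Compare a few routes:
RIV - PIN - MID - ELM: 4+20+5 = 29
RIV - NOR - QRY - ELM: 5+9+14 = 28
RIV - PIN - NOR - QRY - ELM: 4+6+9+14 = 33
RIV - NOR - MID - ELM: 5+23+5 = 33
Cheapest is RIV - NOR - QRY - ELM at 28 min.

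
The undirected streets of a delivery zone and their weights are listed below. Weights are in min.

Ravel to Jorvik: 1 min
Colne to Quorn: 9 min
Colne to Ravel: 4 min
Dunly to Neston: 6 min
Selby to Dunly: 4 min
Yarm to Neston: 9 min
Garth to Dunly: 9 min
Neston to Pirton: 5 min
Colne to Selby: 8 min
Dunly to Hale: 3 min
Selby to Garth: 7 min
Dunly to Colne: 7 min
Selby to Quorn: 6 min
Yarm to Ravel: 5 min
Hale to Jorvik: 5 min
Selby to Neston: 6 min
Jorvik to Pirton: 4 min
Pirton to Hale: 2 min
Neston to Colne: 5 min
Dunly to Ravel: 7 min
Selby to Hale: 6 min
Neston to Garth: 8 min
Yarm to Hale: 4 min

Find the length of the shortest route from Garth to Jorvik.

17 min

Running Dijkstra from Garth:
Garth: 0
Selby: 7  (via Garth)
Neston: 8  (via Garth)
Dunly: 9  (via Garth)
Hale: 12  (via Dunly)
Quorn: 13  (via Selby)
Colne: 13  (via Neston)
Pirton: 13  (via Neston)
Yarm: 16  (via Hale)
Ravel: 16  (via Dunly)
Jorvik: 17  (via Hale)
Shortest route: Garth → Dunly → Hale → Jorvik = 17 min.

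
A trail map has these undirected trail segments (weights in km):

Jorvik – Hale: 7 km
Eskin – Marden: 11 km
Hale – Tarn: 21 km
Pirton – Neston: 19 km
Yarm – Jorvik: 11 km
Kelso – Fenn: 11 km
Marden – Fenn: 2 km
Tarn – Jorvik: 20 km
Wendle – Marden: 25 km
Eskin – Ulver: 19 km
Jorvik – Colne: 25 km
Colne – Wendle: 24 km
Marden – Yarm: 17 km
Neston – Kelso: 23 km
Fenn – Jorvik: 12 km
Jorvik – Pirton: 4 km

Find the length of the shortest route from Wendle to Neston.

61 km

Compare a few routes:
Wendle–Marden–Fenn–Kelso–Neston: 25+2+11+23 = 61
Wendle–Marden–Fenn–Jorvik–Pirton–Neston: 25+2+12+4+19 = 62
The minimum is 61 km via Wendle–Marden–Fenn–Kelso–Neston.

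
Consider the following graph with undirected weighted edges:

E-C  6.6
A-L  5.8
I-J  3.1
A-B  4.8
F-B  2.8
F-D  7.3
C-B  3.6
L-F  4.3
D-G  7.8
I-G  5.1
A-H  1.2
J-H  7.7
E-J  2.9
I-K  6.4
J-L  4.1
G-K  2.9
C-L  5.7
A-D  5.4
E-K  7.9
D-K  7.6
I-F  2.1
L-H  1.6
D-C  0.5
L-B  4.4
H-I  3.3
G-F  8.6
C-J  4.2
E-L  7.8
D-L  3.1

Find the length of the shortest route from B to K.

Running Dijkstra from B:
B: 0
F: 2.8  (via B)
C: 3.6  (via B)
D: 4.1  (via C)
L: 4.4  (via B)
A: 4.8  (via B)
I: 4.9  (via F)
H: 6  (via L)
J: 7.8  (via C)
G: 10  (via I)
E: 10.2  (via C)
K: 11.3  (via I)
Shortest route: B → F → I → K = 11.3.

11.3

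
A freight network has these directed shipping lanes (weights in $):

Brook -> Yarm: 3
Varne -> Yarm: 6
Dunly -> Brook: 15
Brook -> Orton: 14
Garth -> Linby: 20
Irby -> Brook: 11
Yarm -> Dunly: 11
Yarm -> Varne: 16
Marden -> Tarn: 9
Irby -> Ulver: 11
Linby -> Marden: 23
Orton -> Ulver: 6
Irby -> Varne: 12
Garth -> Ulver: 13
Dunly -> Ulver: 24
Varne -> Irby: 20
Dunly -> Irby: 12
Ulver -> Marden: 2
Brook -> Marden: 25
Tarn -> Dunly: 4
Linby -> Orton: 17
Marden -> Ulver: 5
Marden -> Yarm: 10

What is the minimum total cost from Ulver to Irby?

Running Dijkstra from Ulver:
Ulver: 0
Marden: 2  (via Ulver)
Tarn: 11  (via Marden)
Yarm: 12  (via Marden)
Dunly: 15  (via Tarn)
Irby: 27  (via Dunly)
Shortest route: Ulver → Marden → Tarn → Dunly → Irby = $27.

$27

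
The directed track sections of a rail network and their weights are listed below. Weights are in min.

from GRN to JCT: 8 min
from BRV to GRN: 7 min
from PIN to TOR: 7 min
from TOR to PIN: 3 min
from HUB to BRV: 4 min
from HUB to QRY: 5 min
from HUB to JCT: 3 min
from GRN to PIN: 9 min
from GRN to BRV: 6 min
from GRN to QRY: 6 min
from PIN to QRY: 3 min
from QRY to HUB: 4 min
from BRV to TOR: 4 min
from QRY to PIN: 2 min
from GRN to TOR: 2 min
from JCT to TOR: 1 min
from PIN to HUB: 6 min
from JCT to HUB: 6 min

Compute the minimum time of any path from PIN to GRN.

17 min

Compare a few routes:
PIN–HUB–BRV–GRN: 6+4+7 = 17
PIN–QRY–HUB–BRV–GRN: 3+4+4+7 = 18
The minimum is 17 min via PIN–HUB–BRV–GRN.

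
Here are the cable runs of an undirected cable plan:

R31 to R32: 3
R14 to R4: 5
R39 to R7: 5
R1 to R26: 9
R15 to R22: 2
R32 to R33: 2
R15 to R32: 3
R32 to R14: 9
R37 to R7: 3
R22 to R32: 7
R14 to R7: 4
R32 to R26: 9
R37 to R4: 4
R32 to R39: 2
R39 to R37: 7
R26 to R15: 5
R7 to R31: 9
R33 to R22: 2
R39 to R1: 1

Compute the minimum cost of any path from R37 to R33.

Enumerating some paths:
R37 - R7 - R39 - R32 - R33: 3+5+2+2 = 12
R37 - R39 - R32 - R33: 7+2+2 = 11
The minimum is 11 via R37 - R39 - R32 - R33.

11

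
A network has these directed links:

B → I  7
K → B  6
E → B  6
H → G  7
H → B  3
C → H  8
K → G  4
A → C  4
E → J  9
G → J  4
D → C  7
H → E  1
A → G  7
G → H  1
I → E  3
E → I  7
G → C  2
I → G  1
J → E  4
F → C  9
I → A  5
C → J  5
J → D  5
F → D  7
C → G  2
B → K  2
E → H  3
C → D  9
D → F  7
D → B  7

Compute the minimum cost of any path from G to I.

Compare a few routes:
G–H–E–B–I: 1+1+6+7 = 15
G–H–E–I: 1+1+7 = 9
G–J–E–I: 4+4+7 = 15
G–H–B–I: 1+3+7 = 11
The minimum is 9 via G–H–E–I.

9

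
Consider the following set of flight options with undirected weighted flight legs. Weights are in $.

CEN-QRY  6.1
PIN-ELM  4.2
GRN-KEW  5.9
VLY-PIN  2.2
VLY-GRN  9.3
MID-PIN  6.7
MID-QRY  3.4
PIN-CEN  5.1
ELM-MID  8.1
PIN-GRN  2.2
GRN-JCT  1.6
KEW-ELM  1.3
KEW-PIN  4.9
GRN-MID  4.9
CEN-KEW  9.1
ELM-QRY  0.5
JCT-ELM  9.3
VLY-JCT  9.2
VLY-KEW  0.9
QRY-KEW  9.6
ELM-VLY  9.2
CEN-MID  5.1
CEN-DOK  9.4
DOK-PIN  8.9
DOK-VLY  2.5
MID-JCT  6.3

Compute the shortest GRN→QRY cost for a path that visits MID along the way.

$8.3

Shortest GRN→MID: GRN → MID = 4.9
Shortest MID→QRY: MID → QRY = 3.4
Total via MID: 4.9 + 3.4 = $8.3.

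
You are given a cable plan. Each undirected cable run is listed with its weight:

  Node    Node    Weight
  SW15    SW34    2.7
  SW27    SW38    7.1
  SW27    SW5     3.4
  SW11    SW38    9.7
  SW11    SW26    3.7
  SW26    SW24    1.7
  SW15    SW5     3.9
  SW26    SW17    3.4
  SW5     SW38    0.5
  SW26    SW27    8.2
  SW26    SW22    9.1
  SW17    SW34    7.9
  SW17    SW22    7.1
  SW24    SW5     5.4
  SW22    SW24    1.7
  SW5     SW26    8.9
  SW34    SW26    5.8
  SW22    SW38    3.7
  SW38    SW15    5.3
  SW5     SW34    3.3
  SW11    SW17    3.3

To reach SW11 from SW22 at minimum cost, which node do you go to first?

Enumerating some paths:
SW22 - SW17 - SW11: 7.1+3.3 = 10.4
SW22 - SW24 - SW26 - SW17 - SW11: 1.7+1.7+3.4+3.3 = 10.1
SW22 - SW24 - SW26 - SW11: 1.7+1.7+3.7 = 7.1
SW22 - SW26 - SW11: 9.1+3.7 = 12.8
The minimum is 7.1 via SW22 - SW24 - SW26 - SW11.
So from SW22 the first move is to SW24.

SW24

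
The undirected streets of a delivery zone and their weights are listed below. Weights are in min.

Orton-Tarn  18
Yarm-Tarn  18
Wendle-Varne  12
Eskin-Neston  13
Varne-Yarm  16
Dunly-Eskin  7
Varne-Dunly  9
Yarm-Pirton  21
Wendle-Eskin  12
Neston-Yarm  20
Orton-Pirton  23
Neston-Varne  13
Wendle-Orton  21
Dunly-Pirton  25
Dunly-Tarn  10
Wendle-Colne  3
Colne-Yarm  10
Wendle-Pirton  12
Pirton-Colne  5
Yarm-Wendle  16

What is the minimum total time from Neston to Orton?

Enumerating some paths:
Neston–Varne–Dunly–Tarn–Orton: 13+9+10+18 = 50
Neston–Eskin–Dunly–Tarn–Orton: 13+7+10+18 = 48
Neston–Varne–Wendle–Orton: 13+12+21 = 46
The minimum is 46 min via Neston–Varne–Wendle–Orton.

46 min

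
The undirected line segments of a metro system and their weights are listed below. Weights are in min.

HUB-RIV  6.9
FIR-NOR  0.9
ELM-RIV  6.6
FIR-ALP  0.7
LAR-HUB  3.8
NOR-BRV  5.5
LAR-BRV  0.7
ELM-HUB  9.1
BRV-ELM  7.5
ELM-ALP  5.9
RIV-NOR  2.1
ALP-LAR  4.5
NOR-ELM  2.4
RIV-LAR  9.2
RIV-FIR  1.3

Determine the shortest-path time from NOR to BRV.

Candidate routes:
NOR → RIV → FIR → ALP → LAR → BRV: 2.1+1.3+0.7+4.5+0.7 = 9.3
NOR → BRV: 5.5 = 5.5
NOR → FIR → ALP → LAR → BRV: 0.9+0.7+4.5+0.7 = 6.8
Cheapest is NOR → BRV at 5.5 min.

5.5 min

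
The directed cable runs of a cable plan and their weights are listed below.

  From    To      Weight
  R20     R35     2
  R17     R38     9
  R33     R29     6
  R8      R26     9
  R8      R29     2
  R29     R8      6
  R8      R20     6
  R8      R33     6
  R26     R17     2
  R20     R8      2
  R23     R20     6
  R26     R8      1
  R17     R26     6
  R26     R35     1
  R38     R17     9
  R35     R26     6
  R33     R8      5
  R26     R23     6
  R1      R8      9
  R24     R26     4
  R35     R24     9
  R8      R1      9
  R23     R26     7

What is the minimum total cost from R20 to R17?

Compare a few routes:
R20 - R35 - R26 - R17: 2+6+2 = 10
R20 - R8 - R26 - R17: 2+9+2 = 13
R20 - R35 - R24 - R26 - R17: 2+9+4+2 = 17
The minimum is 10 via R20 - R35 - R26 - R17.

10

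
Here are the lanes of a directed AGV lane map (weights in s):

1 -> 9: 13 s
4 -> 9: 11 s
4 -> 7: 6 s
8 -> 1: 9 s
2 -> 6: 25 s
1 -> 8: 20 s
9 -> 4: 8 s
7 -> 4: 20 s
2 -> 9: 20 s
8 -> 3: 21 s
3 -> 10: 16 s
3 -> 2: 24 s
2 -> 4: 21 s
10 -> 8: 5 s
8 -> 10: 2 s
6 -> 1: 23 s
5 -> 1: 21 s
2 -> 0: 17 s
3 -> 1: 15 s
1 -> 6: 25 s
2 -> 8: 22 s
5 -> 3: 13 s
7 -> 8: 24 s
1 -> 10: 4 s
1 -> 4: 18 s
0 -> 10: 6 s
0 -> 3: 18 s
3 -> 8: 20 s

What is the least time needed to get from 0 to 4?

38 s

Enumerating some paths:
0–3–1–9–4: 18+15+13+8 = 54
0–3–1–4: 18+15+18 = 51
0–10–8–1–4: 6+5+9+18 = 38
0–10–8–1–9–4: 6+5+9+13+8 = 41
Cheapest is 0–10–8–1–4 at 38 s.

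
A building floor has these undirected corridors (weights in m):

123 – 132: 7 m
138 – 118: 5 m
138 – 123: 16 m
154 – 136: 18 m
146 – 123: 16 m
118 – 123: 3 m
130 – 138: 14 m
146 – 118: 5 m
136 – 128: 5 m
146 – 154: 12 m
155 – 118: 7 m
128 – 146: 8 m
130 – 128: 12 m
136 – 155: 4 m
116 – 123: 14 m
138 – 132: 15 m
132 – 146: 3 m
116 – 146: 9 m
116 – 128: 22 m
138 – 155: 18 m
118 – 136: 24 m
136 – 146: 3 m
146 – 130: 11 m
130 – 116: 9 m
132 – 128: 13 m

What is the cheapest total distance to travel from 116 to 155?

Running Dijkstra from 116:
116: 0
130: 9  (via 116)
146: 9  (via 116)
132: 12  (via 146)
136: 12  (via 146)
118: 14  (via 146)
123: 14  (via 116)
155: 16  (via 136)
Shortest route: 116 → 146 → 136 → 155 = 16 m.

16 m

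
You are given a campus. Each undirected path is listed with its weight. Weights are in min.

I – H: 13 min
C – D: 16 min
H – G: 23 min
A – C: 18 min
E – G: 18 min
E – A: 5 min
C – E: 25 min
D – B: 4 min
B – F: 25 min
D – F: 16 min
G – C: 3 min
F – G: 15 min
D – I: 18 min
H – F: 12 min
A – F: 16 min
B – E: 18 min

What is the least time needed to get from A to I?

Compare a few routes:
A → F → D → I: 16+16+18 = 50
A → F → H → I: 16+12+13 = 41
A → E → B → D → I: 5+18+4+18 = 45
The minimum is 41 min via A → F → H → I.

41 min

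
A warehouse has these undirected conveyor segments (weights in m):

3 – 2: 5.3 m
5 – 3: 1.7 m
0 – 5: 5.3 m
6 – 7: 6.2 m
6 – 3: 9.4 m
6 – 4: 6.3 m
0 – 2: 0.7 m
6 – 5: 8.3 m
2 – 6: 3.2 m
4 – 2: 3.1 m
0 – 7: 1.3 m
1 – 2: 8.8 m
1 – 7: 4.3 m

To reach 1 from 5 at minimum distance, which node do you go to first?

0

Candidate routes:
5 → 0 → 2 → 1: 5.3+0.7+8.8 = 14.8
5 → 0 → 7 → 1: 5.3+1.3+4.3 = 10.9
5 → 3 → 2 → 1: 1.7+5.3+8.8 = 15.8
5 → 3 → 2 → 0 → 7 → 1: 1.7+5.3+0.7+1.3+4.3 = 13.3
Cheapest is 5 → 0 → 7 → 1 at 10.9 m.
So from 5 the first move is to 0.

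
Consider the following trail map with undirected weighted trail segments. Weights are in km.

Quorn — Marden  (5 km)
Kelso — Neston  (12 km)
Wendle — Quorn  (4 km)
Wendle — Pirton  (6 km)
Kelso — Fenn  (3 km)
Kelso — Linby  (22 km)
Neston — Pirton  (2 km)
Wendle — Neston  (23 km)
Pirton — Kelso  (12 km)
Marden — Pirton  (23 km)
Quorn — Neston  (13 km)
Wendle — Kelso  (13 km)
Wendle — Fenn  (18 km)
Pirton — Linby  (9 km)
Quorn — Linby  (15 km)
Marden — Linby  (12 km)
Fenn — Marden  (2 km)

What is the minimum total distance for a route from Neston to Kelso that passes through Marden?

Shortest Neston→Marden: Neston–Pirton–Wendle–Quorn–Marden = 17
Best Marden to Kelso: Marden–Fenn–Kelso costing 5
Total via Marden: 17 + 5 = 22 km.

22 km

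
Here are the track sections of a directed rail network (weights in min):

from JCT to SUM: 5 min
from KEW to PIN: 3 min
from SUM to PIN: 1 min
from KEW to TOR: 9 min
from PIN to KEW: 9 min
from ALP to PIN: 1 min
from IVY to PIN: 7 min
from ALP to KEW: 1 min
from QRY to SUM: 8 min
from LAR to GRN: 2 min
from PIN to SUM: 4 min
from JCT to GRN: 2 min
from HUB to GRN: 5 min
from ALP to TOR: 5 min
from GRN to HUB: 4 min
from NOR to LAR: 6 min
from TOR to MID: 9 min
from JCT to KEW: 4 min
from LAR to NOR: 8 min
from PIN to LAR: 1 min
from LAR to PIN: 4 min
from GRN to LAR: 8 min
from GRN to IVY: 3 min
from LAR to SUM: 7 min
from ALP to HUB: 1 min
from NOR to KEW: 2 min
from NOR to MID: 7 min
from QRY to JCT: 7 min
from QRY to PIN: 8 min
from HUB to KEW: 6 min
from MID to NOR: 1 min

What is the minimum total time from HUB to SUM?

13 min

Candidate routes:
HUB - KEW - PIN - LAR - SUM: 6+3+1+7 = 17
HUB - GRN - LAR - SUM: 5+8+7 = 20
HUB - KEW - PIN - SUM: 6+3+4 = 13
HUB - GRN - IVY - PIN - SUM: 5+3+7+4 = 19
Cheapest is HUB - KEW - PIN - SUM at 13 min.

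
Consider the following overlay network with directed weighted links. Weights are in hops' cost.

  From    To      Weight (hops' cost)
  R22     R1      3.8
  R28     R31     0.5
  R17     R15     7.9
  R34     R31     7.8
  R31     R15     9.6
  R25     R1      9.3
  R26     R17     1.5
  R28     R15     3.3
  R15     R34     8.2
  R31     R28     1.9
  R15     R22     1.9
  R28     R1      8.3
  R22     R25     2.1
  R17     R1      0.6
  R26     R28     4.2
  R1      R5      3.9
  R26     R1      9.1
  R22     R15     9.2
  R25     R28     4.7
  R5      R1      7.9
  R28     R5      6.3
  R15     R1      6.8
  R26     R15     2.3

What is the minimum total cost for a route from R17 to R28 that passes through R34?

25.8 hops' cost

Best R17 to R34: R17–R15–R34 costing 16.1
Best R34 to R28: R34–R31–R28 costing 9.7
Total via R34: 16.1 + 9.7 = 25.8 hops' cost.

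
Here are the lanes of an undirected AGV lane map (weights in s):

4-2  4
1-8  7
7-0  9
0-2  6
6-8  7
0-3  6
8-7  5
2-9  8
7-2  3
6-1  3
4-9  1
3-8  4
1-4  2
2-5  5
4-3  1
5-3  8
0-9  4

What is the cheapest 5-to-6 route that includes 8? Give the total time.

19 s

Shortest 5→8: 5 → 3 → 8 = 12
Best 8 to 6: 8 → 6 costing 7
Total via 8: 12 + 7 = 19 s.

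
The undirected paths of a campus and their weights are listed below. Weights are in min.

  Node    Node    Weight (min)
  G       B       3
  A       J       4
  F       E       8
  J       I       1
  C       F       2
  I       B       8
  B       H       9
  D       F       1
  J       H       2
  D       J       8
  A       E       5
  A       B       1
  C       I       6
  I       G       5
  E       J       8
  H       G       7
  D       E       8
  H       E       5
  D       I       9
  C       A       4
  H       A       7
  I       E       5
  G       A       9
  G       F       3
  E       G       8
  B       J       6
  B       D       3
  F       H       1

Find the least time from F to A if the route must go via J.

7 min

Shortest F→J: F → H → J = 3
Best J to A: J → A costing 4
Total via J: 3 + 4 = 7 min.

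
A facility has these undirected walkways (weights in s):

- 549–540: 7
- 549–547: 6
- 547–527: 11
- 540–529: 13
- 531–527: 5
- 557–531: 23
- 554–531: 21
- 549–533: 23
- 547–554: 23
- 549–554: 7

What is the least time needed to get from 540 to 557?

52 s

Settle nodes by increasing distance from 540:
540: 0
549: 7  (via 540)
529: 13  (via 540)
547: 13  (via 549)
554: 14  (via 549)
527: 24  (via 547)
531: 29  (via 527)
533: 30  (via 549)
557: 52  (via 531)
Shortest route: 540 → 549 → 547 → 527 → 531 → 557 = 52 s.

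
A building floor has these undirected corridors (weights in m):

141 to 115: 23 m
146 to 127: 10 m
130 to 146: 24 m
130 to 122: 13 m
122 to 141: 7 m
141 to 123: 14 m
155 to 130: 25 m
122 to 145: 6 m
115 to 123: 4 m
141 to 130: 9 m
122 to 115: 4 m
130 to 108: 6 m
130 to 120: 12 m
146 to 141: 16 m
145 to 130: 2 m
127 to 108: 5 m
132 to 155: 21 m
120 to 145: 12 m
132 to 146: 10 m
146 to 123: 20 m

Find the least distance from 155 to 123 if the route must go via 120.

63 m

Shortest 155→120: 155–130–120 = 37
Shortest 120→123: 120–145–122–115–123 = 26
Total via 120: 37 + 26 = 63 m.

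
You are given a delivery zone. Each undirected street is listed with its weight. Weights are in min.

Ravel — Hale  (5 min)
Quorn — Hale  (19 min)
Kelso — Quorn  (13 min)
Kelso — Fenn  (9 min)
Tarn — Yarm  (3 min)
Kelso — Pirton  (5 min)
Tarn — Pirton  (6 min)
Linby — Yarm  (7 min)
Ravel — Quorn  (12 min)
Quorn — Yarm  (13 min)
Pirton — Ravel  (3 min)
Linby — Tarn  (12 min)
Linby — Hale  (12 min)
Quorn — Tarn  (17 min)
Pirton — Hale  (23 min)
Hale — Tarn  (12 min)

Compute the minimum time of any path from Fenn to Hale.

22 min

Settle nodes by increasing distance from Fenn:
Fenn: 0
Kelso: 9  (via Fenn)
Pirton: 14  (via Kelso)
Ravel: 17  (via Pirton)
Tarn: 20  (via Pirton)
Hale: 22  (via Ravel)
Shortest route: Fenn → Kelso → Pirton → Ravel → Hale = 22 min.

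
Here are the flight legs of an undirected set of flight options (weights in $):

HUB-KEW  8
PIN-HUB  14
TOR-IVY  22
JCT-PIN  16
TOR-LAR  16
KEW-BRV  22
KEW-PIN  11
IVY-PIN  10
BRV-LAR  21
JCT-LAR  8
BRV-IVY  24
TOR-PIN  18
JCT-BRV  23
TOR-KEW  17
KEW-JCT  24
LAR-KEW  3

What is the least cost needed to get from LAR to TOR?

Shortest distances from LAR:
LAR: 0
KEW: 3  (via LAR)
JCT: 8  (via LAR)
HUB: 11  (via KEW)
PIN: 14  (via KEW)
TOR: 16  (via LAR)
Shortest route: LAR → TOR = $16.

$16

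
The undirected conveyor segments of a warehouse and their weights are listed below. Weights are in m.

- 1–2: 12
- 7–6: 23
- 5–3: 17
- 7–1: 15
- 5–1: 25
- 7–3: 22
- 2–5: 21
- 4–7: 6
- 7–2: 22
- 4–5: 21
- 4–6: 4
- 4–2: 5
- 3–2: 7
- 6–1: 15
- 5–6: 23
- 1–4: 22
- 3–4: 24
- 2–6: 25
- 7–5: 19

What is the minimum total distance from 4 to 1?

Enumerating some paths:
4 → 2 → 1: 5+12 = 17
4 → 6 → 1: 4+15 = 19
Cheapest is 4 → 2 → 1 at 17 m.

17 m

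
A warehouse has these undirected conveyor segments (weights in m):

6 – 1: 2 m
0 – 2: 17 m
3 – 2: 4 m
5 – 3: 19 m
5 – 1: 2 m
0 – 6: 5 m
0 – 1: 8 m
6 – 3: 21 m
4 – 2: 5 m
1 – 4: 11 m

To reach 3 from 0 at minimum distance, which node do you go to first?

Compare a few routes:
0 - 2 - 3: 17+4 = 21
0 - 6 - 1 - 5 - 3: 5+2+2+19 = 28
0 - 6 - 3: 5+21 = 26
0 - 6 - 1 - 4 - 2 - 3: 5+2+11+5+4 = 27
Cheapest is 0 - 2 - 3 at 21 m.
So from 0 the first move is to 2.

2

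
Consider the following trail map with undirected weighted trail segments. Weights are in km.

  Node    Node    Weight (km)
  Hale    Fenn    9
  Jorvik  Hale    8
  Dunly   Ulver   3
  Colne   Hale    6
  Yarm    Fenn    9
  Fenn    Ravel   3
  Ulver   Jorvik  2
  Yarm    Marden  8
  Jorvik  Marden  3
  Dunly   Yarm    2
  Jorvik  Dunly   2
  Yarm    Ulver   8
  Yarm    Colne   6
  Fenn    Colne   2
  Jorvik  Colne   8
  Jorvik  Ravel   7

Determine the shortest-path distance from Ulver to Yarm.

Candidate routes:
Ulver–Dunly–Yarm: 3+2 = 5
Ulver–Yarm: 8 = 8
Ulver–Jorvik–Dunly–Yarm: 2+2+2 = 6
The minimum is 5 km via Ulver–Dunly–Yarm.

5 km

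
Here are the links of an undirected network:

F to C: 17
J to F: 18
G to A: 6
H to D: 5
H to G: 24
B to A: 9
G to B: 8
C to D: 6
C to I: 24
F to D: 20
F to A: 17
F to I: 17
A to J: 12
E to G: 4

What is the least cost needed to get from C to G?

35

Shortest distances from C:
C: 0
D: 6  (via C)
H: 11  (via D)
F: 17  (via C)
I: 24  (via C)
A: 34  (via F)
G: 35  (via H)
Shortest route: C–D–H–G = 35.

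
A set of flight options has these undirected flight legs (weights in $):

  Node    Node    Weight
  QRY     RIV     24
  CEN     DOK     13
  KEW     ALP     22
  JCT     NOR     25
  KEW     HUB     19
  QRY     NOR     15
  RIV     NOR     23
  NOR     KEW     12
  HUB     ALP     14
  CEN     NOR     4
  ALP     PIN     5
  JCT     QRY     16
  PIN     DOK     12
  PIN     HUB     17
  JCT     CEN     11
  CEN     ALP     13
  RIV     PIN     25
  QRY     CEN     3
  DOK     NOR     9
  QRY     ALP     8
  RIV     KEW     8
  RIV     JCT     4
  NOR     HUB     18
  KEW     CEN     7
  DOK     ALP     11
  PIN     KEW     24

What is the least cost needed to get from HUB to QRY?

$22

Enumerating some paths:
HUB → NOR → CEN → QRY: 18+4+3 = 25
HUB → KEW → CEN → QRY: 19+7+3 = 29
HUB → ALP → QRY: 14+8 = 22
Cheapest is HUB → ALP → QRY at $22.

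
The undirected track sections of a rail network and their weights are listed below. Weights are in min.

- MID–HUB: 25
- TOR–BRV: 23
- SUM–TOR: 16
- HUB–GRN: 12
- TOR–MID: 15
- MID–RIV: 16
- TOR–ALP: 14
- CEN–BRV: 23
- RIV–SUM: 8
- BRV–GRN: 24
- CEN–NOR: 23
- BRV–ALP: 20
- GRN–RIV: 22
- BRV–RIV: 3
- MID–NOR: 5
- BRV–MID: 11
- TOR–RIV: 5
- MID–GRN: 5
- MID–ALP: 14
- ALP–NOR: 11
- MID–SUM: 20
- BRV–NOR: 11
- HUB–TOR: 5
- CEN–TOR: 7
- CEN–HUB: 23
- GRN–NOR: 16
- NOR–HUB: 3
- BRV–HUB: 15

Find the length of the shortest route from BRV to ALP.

20 min

Compare a few routes:
BRV - RIV - TOR - ALP: 3+5+14 = 22
BRV - MID - ALP: 11+14 = 25
BRV - ALP: 20 = 20
BRV - NOR - ALP: 11+11 = 22
The minimum is 20 min via BRV - ALP.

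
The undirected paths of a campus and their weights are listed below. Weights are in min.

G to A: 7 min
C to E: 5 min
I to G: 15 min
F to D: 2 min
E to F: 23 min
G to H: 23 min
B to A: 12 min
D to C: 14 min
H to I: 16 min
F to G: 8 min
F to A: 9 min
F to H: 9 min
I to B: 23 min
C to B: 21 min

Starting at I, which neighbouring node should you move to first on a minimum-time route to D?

Enumerating some paths:
I–G–A–F–D: 15+7+9+2 = 33
I–G–F–D: 15+8+2 = 25
I–H–F–D: 16+9+2 = 27
Cheapest is I–G–F–D at 25 min.
So from I the first move is to G.

G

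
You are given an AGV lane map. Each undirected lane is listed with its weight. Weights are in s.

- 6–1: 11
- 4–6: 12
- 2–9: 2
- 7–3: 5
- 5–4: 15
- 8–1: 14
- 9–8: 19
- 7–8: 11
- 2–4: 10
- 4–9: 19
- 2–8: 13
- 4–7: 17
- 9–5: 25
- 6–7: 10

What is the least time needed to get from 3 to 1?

Compare a few routes:
3–7–6–1: 5+10+11 = 26
3–7–4–6–1: 5+17+12+11 = 45
3–7–8–1: 5+11+14 = 30
Cheapest is 3–7–6–1 at 26 s.

26 s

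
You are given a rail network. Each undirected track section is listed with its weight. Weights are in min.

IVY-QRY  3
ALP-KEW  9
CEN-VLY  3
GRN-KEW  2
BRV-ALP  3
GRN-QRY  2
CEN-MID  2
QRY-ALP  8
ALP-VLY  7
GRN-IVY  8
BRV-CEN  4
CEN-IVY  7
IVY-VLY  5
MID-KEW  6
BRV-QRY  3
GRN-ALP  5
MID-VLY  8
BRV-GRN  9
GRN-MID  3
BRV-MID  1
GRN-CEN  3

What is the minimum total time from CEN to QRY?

5 min

Compare a few routes:
CEN - GRN - QRY: 3+2 = 5
CEN - BRV - QRY: 4+3 = 7
CEN - MID - BRV - QRY: 2+1+3 = 6
The minimum is 5 min via CEN - GRN - QRY.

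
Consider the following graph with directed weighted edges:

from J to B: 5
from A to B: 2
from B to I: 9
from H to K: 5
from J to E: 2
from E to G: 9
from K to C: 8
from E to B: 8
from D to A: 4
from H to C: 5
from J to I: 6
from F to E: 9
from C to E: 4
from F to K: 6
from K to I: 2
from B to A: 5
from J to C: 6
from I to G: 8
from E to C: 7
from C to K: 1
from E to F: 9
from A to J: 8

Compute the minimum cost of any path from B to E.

Candidate routes:
B - A - J - E: 5+8+2 = 15
B - A - J - C - E: 5+8+6+4 = 23
The minimum is 15 via B - A - J - E.

15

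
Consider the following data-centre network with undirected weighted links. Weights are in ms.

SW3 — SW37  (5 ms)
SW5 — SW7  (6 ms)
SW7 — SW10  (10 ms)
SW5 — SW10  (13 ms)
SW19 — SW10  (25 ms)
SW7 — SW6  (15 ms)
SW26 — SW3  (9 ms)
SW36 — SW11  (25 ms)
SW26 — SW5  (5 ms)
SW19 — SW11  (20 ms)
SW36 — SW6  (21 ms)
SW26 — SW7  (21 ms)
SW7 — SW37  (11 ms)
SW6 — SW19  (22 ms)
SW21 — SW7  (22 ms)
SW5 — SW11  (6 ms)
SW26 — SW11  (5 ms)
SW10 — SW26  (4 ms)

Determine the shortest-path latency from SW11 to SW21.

34 ms

Enumerating some paths:
SW11 → SW26 → SW5 → SW7 → SW21: 5+5+6+22 = 38
SW11 → SW26 → SW10 → SW7 → SW21: 5+4+10+22 = 41
SW11 → SW5 → SW7 → SW21: 6+6+22 = 34
The minimum is 34 ms via SW11 → SW5 → SW7 → SW21.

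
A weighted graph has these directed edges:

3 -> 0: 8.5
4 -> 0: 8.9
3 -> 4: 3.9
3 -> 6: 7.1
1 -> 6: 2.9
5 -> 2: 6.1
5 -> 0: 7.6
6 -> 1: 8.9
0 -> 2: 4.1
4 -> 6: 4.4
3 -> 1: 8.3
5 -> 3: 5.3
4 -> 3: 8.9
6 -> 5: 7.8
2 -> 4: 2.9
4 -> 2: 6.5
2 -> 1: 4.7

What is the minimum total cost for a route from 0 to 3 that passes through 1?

24.8

Best 0 to 1: 0–2–1 costing 8.8
Shortest 1→3: 1–6–5–3 = 16
Total via 1: 8.8 + 16 = 24.8.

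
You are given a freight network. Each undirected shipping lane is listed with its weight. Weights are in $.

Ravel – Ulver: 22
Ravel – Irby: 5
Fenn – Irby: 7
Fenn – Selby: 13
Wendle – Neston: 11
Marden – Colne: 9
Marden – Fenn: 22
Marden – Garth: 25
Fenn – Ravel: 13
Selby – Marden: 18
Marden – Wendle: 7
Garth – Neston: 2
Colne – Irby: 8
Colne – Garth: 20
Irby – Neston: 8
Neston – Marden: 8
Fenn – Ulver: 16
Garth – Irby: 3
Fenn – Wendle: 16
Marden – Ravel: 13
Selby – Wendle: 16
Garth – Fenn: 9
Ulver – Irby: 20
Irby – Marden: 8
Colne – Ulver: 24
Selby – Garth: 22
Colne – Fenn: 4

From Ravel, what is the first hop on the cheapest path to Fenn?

Irby

Enumerating some paths:
Ravel → Irby → Colne → Fenn: 5+8+4 = 17
Ravel → Irby → Garth → Fenn: 5+3+9 = 17
Ravel → Irby → Fenn: 5+7 = 12
Ravel → Fenn: 13 = 13
The minimum is $12 via Ravel → Irby → Fenn.
So from Ravel the first move is to Irby.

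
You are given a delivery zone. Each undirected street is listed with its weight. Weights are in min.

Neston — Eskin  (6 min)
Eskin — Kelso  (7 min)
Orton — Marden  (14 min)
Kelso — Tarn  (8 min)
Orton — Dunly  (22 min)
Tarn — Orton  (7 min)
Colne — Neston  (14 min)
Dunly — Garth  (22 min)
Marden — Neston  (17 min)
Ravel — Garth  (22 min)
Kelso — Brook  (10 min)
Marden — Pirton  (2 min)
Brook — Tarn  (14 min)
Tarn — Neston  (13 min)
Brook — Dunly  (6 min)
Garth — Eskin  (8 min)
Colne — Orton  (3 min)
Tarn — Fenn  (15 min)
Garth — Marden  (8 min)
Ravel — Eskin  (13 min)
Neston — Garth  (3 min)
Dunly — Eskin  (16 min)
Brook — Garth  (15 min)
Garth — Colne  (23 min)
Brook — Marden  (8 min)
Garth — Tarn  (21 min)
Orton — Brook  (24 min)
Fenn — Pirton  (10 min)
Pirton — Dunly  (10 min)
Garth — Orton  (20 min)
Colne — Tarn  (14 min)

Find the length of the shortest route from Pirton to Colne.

Enumerating some paths:
Pirton - Marden - Orton - Colne: 2+14+3 = 19
Pirton - Marden - Garth - Neston - Colne: 2+8+3+14 = 27
Cheapest is Pirton - Marden - Orton - Colne at 19 min.

19 min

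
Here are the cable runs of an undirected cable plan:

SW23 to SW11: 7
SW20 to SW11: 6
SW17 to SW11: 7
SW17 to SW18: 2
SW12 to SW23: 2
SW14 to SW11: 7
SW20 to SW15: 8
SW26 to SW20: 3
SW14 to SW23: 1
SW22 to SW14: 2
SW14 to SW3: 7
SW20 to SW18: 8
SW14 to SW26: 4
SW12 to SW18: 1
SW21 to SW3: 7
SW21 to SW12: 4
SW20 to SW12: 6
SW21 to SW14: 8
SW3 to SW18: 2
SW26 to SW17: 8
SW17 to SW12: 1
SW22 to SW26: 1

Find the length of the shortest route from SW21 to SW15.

18

Running Dijkstra from SW21:
SW21: 0
SW12: 4  (via SW21)
SW18: 5  (via SW12)
SW17: 5  (via SW12)
SW23: 6  (via SW12)
SW3: 7  (via SW21)
SW14: 7  (via SW23)
SW22: 9  (via SW14)
SW26: 10  (via SW22)
SW20: 10  (via SW12)
SW11: 12  (via SW17)
SW15: 18  (via SW20)
Shortest route: SW21–SW12–SW20–SW15 = 18.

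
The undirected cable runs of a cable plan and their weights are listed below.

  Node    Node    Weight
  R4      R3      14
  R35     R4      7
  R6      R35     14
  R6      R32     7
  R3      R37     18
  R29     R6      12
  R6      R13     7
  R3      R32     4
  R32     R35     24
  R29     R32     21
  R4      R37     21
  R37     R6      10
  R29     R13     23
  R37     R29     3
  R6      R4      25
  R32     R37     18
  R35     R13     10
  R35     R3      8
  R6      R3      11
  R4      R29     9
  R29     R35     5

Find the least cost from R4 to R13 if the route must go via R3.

Shortest R4→R3: R4 → R3 = 14
Best R3 to R13: R3 → R35 → R13 costing 18
Total via R3: 14 + 18 = 32.

32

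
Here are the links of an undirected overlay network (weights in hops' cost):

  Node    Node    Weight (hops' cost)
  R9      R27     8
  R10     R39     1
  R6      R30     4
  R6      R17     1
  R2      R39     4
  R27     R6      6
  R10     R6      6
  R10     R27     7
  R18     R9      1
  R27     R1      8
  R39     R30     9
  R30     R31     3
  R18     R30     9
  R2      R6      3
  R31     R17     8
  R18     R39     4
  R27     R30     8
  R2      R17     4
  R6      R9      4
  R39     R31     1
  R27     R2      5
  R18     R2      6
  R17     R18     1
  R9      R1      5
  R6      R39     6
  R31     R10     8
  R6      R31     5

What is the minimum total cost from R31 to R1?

11 hops' cost

Compare a few routes:
R31–R17–R18–R9–R1: 8+1+1+5 = 15
R31–R6–R9–R1: 5+4+5 = 14
R31–R6–R17–R18–R9–R1: 5+1+1+1+5 = 13
R31–R39–R18–R9–R1: 1+4+1+5 = 11
Cheapest is R31–R39–R18–R9–R1 at 11 hops' cost.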